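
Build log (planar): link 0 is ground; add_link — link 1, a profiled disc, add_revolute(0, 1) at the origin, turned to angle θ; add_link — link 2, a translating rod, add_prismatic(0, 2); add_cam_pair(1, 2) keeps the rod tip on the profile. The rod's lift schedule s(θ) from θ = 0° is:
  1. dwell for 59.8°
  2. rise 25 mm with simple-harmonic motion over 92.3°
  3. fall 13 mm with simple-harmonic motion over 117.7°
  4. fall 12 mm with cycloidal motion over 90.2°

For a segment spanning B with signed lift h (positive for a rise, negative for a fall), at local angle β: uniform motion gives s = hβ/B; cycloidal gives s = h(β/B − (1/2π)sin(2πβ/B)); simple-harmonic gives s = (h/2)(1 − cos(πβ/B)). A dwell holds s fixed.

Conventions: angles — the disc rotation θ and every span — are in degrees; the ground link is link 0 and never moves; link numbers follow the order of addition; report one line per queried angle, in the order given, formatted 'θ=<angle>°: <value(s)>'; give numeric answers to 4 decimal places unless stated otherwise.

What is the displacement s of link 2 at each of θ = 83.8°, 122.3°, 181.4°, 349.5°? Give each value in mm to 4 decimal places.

seg 1 [0°–59.8°] dwell: s stays 0.0000
seg 2 [59.8°–152.1°] simple-harmonic, h=25: θ=83.8° here. β=24, B=92.3. 25/2·(1 − cos(π·0.2600)) = 3.9438 → s = 3.9438
seg 2 [59.8°–152.1°] simple-harmonic, h=25: θ=122.3° here. β=62.5, B=92.3. 25/2·(1 − cos(π·0.6771)) = 19.1027 → s = 19.1027
seg 2 [59.8°–152.1°] simple-harmonic, h=25: full span → s += 25 → s = 25.0000
seg 3 [152.1°–269.8°] simple-harmonic, h=-13: θ=181.4° here. β=29.3, B=117.7. -13/2·(1 − cos(π·0.2489)) = -1.8885 → s = 23.1115
seg 3 [152.1°–269.8°] simple-harmonic, h=-13: full span → s += -13 → s = 12.0000
seg 4 [269.8°–360°] cycloidal, h=-12: θ=349.5° here. β=79.7, B=90.2. -12·(0.8836 − sin(2π·0.8836)/(2π)) = -11.8787 → s = 0.1213

θ=83.8°: 3.9438
θ=122.3°: 19.1027
θ=181.4°: 23.1115
θ=349.5°: 0.1213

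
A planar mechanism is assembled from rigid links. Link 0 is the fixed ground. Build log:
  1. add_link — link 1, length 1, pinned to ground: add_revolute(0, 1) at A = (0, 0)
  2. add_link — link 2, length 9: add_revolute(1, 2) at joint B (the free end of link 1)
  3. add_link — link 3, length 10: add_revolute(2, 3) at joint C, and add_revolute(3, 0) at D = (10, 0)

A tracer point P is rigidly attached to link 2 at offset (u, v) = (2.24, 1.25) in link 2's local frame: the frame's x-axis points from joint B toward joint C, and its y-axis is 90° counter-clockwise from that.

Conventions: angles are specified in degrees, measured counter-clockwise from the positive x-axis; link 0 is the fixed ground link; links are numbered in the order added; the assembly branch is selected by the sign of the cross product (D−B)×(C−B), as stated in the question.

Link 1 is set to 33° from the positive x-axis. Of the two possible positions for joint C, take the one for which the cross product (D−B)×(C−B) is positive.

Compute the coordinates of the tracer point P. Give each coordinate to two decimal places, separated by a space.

A=(0,0), D=(10.00,0)
B = A + 1.00·(cos33°, sin33°) = (0.8387, 0.5446)
|BD| = 9.1775
circle(B,9.00) ∩ circle(D,10.00): a=3.5536, h=8.2687
  candidates: C₊=(4.8767,8.5879) cross=75.886; C₋=(3.8953,-7.9204) cross=-75.886
  branch + wants cross > 0 → take C=(4.8767,8.5879) (cross=75.886)
ex = (C−B)/|BC| = (0.4487,0.8937); ey = (-0.8937,0.4487)
P = B + 2.24·ex + 1.25·ey = (0.7266,3.1074)

0.73 3.11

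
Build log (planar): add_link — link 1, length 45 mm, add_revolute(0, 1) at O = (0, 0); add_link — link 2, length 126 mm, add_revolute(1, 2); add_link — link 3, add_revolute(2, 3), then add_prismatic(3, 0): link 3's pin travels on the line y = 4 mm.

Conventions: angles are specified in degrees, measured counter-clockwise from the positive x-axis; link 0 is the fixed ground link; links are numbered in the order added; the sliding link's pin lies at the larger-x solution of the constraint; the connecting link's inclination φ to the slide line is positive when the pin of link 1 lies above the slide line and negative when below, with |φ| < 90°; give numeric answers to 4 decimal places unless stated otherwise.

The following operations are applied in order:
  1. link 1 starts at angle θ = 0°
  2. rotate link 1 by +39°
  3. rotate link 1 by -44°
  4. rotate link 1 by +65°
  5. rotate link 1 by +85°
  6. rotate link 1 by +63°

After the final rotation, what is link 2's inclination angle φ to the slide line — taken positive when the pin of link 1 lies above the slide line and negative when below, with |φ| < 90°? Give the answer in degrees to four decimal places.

geometry: r = 45 mm, L = 126 mm, e = 4 mm; θ starts at 0°
rotate link 1 by +39°: θ ← 0° +39° = 39°
rotate link 1 by -44°: θ ← 39° -44° = -5°
rotate link 1 by +65°: θ ← -5° +65° = 60°
rotate link 1 by +85°: θ ← 60° +85° = 145°
rotate link 1 by +63°: θ ← 145° +63° = 208°
h = r sin θ − e = -21.126220 − 4 = -25.126220
sin φ = h / L = -25.126220 / 126 = -0.19941445
φ = arcsin(-0.19941445) = -11.502720°

-11.5027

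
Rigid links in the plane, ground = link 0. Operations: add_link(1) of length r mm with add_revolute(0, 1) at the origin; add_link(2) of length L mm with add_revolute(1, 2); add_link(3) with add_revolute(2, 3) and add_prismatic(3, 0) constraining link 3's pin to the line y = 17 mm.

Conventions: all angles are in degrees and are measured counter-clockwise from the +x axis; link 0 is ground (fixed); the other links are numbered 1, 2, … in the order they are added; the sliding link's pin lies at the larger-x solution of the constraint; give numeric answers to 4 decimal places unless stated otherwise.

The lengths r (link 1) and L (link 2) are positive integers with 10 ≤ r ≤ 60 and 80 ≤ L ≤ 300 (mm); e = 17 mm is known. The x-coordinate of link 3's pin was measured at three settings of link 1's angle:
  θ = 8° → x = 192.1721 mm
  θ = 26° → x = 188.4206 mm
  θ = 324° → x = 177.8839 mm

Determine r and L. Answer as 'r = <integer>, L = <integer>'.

constraint per measurement: (x − r cos θ)² + (r sin θ − e)² = L²
subtracting the θ₁ and θ₂ equations cancels the r² and L² terms:
r = (x₁² − x₂²) / (2[(x₁cos θ₁ + e sin θ₁) − (x₂cos θ₂ + e sin θ₂)]) = 45.0004 → r = 45
L² = (x₁ − r cos θ₁)² + (r sin θ₁ − e)² = 21904.0107 → L = 148.0000 → L = 148
check at θ₃=324°: x = 177.8839 (printed 177.8839) ✓

r = 45, L = 148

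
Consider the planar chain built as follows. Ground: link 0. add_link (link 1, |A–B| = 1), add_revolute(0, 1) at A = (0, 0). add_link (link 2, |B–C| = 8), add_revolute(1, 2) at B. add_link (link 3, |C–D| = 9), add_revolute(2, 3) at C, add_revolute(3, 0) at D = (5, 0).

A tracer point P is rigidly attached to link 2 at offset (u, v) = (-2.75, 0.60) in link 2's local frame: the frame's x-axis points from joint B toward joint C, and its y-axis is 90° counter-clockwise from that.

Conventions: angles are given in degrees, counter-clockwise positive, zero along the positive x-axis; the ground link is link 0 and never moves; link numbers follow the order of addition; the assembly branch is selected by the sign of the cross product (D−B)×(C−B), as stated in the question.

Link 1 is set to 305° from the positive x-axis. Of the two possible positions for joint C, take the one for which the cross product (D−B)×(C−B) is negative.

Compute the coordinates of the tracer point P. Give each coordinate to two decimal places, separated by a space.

A=(0,0), D=(5.00,0)
B = A + 1.00·(cos305°, sin305°) = (0.5736, -0.8192)
|BD| = 4.5016
circle(B,8.00) ∩ circle(D,9.00): a=0.3626, h=7.9918
  candidates: C₊=(-0.5242,7.1052) cross=35.976; C₋=(2.3844,-8.6115) cross=-35.976
  branch - wants cross < 0 → take C=(2.3844,-8.6115) (cross=-35.976)
ex = (C−B)/|BC| = (0.2263,-0.9740); ey = (0.9740,0.2263)
P = B + -2.75·ex + 0.60·ey = (0.5356,1.9953)

0.54 2.00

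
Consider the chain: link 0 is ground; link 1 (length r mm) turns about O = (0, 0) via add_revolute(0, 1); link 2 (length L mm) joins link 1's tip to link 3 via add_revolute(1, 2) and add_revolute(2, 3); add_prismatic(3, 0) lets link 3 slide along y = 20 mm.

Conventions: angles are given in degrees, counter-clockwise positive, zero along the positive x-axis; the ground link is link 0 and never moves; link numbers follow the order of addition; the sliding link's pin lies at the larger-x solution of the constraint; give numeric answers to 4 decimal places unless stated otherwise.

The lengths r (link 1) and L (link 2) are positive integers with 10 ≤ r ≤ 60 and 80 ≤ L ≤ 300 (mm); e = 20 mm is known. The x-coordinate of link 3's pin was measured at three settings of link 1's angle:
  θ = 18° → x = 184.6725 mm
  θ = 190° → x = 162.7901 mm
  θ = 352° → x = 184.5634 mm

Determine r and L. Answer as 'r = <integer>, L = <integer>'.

constraint per measurement: (x − r cos θ)² + (r sin θ − e)² = L²
subtracting the θ₁ and θ₂ equations cancels the r² and L² terms:
r = (x₁² − x₂²) / (2[(x₁cos θ₁ + e sin θ₁) − (x₂cos θ₂ + e sin θ₂)]) = 11.0000 → r = 11
L² = (x₁ − r cos θ₁)² + (r sin θ₁ − e)² = 30625.0171 → L = 175.0000 → L = 175
check at θ₃=352°: x = 184.5634 (printed 184.5634) ✓

r = 11, L = 175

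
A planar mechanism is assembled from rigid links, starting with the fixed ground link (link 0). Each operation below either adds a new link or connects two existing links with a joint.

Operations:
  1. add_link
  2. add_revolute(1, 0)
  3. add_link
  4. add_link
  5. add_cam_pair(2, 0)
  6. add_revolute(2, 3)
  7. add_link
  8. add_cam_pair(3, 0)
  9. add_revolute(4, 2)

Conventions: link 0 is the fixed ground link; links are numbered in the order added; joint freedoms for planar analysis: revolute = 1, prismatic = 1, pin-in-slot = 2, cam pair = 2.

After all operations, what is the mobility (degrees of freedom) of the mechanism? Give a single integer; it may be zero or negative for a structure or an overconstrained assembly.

link 0 = ground. State L|J1|J2 = 1|0|0
+link1  2|0|0
R(1,0) f=1→J1  2|1|0
+link2  3|1|0
+link3  4|1|0
C(2,0) f=2→J2  4|1|1
R(2,3) f=1→J1  4|2|1
+link4  5|2|1
C(3,0) f=2→J2  5|2|2
R(4,2) f=1→J1  5|3|2
M = 3(5−1)−2·3−2 = 12−6−2 = 4

M = 4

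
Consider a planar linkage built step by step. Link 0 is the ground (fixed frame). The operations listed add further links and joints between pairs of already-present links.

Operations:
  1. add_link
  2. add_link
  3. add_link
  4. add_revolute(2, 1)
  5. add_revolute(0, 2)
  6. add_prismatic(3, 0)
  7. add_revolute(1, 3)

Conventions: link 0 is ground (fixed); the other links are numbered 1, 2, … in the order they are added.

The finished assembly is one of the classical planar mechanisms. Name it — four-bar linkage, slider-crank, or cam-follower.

links: 4 (incl. ground); joints: 3 revolute, 1 prismatic, 0 higher (cam) pair, forming one closed loop
4 links, 3 revolutes + 1 prismatic in one loop → slider-crank

slider-crank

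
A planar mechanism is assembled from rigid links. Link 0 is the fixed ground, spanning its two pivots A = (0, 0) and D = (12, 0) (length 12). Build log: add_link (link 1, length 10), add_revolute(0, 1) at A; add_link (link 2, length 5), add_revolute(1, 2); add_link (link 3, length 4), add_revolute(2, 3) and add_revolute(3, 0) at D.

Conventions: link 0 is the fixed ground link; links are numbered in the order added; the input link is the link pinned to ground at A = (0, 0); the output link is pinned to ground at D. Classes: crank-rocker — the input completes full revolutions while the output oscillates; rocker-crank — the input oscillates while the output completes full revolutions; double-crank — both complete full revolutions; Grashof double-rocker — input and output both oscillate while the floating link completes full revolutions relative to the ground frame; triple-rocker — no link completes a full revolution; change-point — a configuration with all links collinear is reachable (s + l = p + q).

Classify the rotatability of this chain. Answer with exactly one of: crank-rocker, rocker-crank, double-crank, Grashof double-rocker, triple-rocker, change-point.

lengths: ground=12, input=10, coupler=5, output=4
sorted: s=4 (shortest), l=12 (longest), p+q=15
s + l = 16 vs p + q = 15
s + l > p + q → non-Grashof → no link fully rotates → triple-rocker

triple-rocker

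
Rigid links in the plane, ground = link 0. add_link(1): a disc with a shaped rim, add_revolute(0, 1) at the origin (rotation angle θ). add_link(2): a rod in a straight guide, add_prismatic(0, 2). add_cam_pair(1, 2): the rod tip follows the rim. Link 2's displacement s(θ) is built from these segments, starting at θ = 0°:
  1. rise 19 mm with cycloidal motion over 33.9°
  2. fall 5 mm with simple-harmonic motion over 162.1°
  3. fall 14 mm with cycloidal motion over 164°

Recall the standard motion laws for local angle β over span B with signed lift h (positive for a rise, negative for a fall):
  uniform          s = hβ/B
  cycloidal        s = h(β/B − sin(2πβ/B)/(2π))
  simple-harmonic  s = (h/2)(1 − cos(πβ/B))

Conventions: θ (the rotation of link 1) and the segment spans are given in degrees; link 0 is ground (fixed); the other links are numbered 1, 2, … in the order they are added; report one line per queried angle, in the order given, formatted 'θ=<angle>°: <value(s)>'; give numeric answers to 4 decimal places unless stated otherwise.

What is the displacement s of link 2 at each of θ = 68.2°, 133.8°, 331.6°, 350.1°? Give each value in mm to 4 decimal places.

segment 1 (0° to 33.9°, cycloidal, h = 19) is passed completely: s = 0.0000 + (19) = 19.0000
θ = 68.2° falls in segment 2 (33.9° to 196°, simple-harmonic, h = -5): β = 68.2 − 33.9 = 34.3°, B = 162.1°; Δs = -5/2·(1 − cos(π·0.2116)) = -0.5323; s = 19.0000 − 0.5323 = 18.4677
θ = 133.8° falls in segment 2 (33.9° to 196°, simple-harmonic, h = -5): β = 133.8 − 33.9 = 99.9°, B = 162.1°; Δs = -5/2·(1 − cos(π·0.6163)) = -3.3931; s = 19.0000 − 3.3931 = 15.6069
segment 2 (33.9° to 196°, simple-harmonic, h = -5) is passed completely: s = 19.0000 + (-5) = 14.0000
θ = 331.6° falls in segment 3 (196° to 360°, cycloidal, h = -14): β = 331.6 − 196 = 135.6°, B = 164°; Δs = -14·(0.8268 − sin(2π·0.8268)/(2π)) = -13.5492; s = 14.0000 − 13.5492 = 0.4508
θ = 350.1° falls in segment 3 (196° to 360°, cycloidal, h = -14): β = 350.1 − 196 = 154.1°, B = 164°; Δs = -14·(0.9396 − sin(2π·0.9396)/(2π)) = -13.9799; s = 14.0000 − 13.9799 = 0.0201

θ=68.2°: 18.4677
θ=133.8°: 15.6069
θ=331.6°: 0.4508
θ=350.1°: 0.0201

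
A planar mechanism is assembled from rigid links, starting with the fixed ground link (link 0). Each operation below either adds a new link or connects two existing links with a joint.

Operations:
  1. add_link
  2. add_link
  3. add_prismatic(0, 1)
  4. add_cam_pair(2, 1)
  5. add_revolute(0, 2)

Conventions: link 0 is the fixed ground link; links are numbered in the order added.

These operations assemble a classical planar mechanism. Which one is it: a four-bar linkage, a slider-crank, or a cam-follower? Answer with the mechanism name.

links: 3 (incl. ground); joints: 1 revolute, 1 prismatic, 1 higher (cam) pair, forming one closed loop
3 links, revolute + prismatic + higher pair in one loop → cam-follower

cam-follower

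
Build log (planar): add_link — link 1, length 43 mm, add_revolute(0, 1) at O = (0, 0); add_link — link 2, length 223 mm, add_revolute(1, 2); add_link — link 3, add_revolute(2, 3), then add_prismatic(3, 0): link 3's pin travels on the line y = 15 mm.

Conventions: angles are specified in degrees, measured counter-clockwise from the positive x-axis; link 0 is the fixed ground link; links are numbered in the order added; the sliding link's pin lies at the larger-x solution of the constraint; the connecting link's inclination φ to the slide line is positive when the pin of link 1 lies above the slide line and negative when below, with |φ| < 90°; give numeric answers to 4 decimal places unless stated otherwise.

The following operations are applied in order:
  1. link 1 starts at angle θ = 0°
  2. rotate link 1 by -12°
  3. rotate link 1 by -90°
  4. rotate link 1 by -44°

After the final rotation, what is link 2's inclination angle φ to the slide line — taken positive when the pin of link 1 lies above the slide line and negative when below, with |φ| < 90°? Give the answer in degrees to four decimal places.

geometry: r = 43 mm, L = 223 mm, e = 15 mm; θ starts at 0°
rotate link 1 by -12°: θ ← 0° -12° = -12°
rotate link 1 by -90°: θ ← -12° -90° = -102°
rotate link 1 by -44°: θ ← -102° -44° = -146°
h = r sin θ − e = -24.045295 − 15 = -39.045295
sin φ = h / L = -39.045295 / 223 = -0.17509101
φ = arcsin(-0.17509101) = -10.083954°

-10.0840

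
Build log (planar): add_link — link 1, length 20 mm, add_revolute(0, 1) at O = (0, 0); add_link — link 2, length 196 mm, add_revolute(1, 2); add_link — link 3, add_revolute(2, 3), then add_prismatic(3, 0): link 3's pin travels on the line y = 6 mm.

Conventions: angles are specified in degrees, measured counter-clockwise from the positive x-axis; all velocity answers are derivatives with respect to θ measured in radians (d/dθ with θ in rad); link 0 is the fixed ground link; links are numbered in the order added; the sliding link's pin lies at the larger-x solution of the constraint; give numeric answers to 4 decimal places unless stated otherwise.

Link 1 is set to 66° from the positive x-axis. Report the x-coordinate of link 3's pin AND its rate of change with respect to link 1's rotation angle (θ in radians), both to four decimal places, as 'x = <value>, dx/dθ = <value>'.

geometry: r = 20 mm, L = 196 mm, e = 6 mm
crank pin P = (r cos θ, r sin θ) = (8.134733, 18.270909)
h = r sin θ − e = 18.270909 − 6 = 12.270909
x = r cos θ + √(L² − h²) = 8.134733 + 195.615502 = 203.750235
dx/dθ = −r sin θ − h·r cos θ/√(L² − h²) (θ in radians; h = 12.270909) = -18.781199

x = 203.7502, dx/dθ = -18.7812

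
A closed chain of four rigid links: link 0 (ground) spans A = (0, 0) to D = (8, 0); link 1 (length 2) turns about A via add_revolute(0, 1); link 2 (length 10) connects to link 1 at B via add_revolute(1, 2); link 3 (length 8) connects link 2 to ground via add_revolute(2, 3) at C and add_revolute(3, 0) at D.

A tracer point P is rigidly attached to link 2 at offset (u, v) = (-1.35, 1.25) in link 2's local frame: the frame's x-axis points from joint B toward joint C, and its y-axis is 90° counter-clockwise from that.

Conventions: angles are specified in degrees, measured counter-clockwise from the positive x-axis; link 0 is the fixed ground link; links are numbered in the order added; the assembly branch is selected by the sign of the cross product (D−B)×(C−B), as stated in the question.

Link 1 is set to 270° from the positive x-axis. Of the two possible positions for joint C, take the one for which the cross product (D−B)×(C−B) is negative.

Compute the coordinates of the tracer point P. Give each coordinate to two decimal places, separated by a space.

A=(0,0), D=(8.00,0)
B = A + 2.00·(cos270°, sin270°) = (-0.0000, -2.0000)
|BD| = 8.2462
circle(B,10.00) ∩ circle(D,8.00): a=6.3059, h=7.7611
  candidates: C₊=(4.2353,7.0588) cross=64.000; C₋=(8.0000,-8.0000) cross=-64.000
  branch - wants cross < 0 → take C=(8.0000,-8.0000) (cross=-64.000)
ex = (C−B)/|BC| = (0.8000,-0.6000); ey = (0.6000,0.8000)
P = B + -1.35·ex + 1.25·ey = (-0.3300,-0.1900)

-0.33 -0.19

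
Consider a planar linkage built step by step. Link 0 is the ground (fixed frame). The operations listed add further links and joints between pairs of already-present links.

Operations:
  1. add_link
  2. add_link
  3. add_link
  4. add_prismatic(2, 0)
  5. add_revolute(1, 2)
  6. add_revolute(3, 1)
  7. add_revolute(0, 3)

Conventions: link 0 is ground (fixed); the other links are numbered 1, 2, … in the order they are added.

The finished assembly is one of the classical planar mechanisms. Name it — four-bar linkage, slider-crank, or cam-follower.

links: 4 (incl. ground); joints: 3 revolute, 1 prismatic, 0 higher (cam) pair, forming one closed loop
4 links, 3 revolutes + 1 prismatic in one loop → slider-crank

slider-crank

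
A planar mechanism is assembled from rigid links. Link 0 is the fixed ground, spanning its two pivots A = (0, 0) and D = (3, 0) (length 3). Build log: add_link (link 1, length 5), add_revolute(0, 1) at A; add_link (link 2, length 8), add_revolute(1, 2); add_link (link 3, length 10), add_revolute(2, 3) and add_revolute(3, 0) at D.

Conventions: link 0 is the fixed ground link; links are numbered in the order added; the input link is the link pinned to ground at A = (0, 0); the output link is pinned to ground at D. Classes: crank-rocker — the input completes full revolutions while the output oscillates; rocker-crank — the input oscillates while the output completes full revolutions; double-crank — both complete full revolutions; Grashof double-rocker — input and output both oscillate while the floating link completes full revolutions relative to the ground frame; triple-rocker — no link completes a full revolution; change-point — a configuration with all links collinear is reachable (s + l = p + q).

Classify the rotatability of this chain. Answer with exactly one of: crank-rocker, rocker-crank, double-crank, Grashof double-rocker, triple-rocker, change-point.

lengths: ground=3, input=5, coupler=8, output=10
sorted: s=3 (shortest), l=10 (longest), p+q=13
s + l = 13 vs p + q = 13
s + l = p + q → change-point (collinear configuration reachable)

change-point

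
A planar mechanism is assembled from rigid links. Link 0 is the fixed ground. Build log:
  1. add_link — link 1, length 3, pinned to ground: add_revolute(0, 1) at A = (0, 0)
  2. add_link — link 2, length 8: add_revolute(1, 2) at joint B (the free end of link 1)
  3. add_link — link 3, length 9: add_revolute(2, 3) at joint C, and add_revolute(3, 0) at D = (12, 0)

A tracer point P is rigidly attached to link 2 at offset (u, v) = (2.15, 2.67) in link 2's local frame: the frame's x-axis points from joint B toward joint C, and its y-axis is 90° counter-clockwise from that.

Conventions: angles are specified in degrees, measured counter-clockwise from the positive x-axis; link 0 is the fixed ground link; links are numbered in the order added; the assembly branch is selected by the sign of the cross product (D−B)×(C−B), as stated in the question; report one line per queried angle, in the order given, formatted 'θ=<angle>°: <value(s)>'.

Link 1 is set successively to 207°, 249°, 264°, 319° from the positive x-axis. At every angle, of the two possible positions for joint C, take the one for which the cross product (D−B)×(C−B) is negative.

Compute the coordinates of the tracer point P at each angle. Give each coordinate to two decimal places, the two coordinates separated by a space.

A=(0,0), D=(12.00,0)
θ=207°: B = A + 3.00·(cos207°, sin207°) = (-2.6730, -1.3620)
θ=207°: |BD| = 14.7361
θ=207°: circle(B,8.00) ∩ circle(D,9.00): a=6.7912, h=4.2284
θ=207°:   candidates: C₊=(3.6983,3.4760) cross=62.310; C₋=(4.4799,-4.9446) cross=-62.310
θ=207°:   branch - wants cross < 0 → take C=(4.4799,-4.9446) (cross=-62.310)
θ=207°: ex = (C−B)/|BC| = (0.8941,-0.4478); ey = (0.4478,0.8941)
θ=207°: P = B + 2.15·ex + 2.67·ey = (0.4450,0.0625)
θ=249°: B = A + 3.00·(cos249°, sin249°) = (-1.0751, -2.8007)
θ=249°: |BD| = 13.3717
θ=249°: circle(B,8.00) ∩ circle(D,9.00): a=6.0502, h=5.2341
θ=249°:   candidates: C₊=(3.7446,3.5844) cross=69.988; C₋=(5.9372,-6.6515) cross=-69.988
θ=249°:   branch - wants cross < 0 → take C=(5.9372,-6.6515) (cross=-69.988)
θ=249°: ex = (C−B)/|BC| = (0.8765,-0.4813); ey = (0.4813,0.8765)
θ=249°: P = B + 2.15·ex + 2.67·ey = (2.0946,-1.4953)
θ=264°: B = A + 3.00·(cos264°, sin264°) = (-0.3136, -2.9836)
θ=264°: |BD| = 12.6699
θ=264°: circle(B,8.00) ∩ circle(D,9.00): a=5.6641, h=5.6496
θ=264°:   candidates: C₊=(3.8608,3.8410) cross=71.580; C₋=(6.5216,-7.1405) cross=-71.580
θ=264°:   branch - wants cross < 0 → take C=(6.5216,-7.1405) (cross=-71.580)
θ=264°: ex = (C−B)/|BC| = (0.8544,-0.5196); ey = (0.5196,0.8544)
θ=264°: P = B + 2.15·ex + 2.67·ey = (2.9108,-1.8195)
θ=319°: B = A + 3.00·(cos319°, sin319°) = (2.2641, -1.9682)
θ=319°: |BD| = 9.9328
θ=319°: circle(B,8.00) ∩ circle(D,9.00): a=4.1107, h=6.8631
θ=319°:   candidates: C₊=(4.9334,5.5734) cross=68.170; C₋=(7.6532,-7.8807) cross=-68.170
θ=319°:   branch - wants cross < 0 → take C=(7.6532,-7.8807) (cross=-68.170)
θ=319°: ex = (C−B)/|BC| = (0.6736,-0.7391); ey = (0.7391,0.6736)
θ=319°: P = B + 2.15·ex + 2.67·ey = (5.6857,-1.7586)

θ=207°: 0.45 0.06
θ=249°: 2.09 -1.50
θ=264°: 2.91 -1.82
θ=319°: 5.69 -1.76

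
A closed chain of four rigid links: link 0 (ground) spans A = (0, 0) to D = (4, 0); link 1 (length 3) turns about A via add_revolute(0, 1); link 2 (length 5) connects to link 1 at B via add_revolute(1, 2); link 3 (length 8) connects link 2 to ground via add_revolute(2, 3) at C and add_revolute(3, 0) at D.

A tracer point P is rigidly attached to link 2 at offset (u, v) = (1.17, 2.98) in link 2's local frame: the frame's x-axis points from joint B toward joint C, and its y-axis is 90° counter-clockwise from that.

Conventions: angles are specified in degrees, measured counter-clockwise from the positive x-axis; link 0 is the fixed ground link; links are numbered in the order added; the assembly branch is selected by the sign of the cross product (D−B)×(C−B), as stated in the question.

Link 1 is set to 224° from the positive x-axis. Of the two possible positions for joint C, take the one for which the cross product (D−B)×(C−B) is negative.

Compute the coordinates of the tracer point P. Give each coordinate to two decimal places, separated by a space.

A=(0,0), D=(4.00,0)
B = A + 3.00·(cos224°, sin224°) = (-2.1580, -2.0840)
|BD| = 6.5011
circle(B,5.00) ∩ circle(D,8.00): a=0.2510, h=4.9937
  candidates: C₊=(-3.5210,2.7267) cross=32.464; C₋=(-0.3195,-6.7337) cross=-32.464
  branch - wants cross < 0 → take C=(-0.3195,-6.7337) (cross=-32.464)
ex = (C−B)/|BC| = (0.3677,-0.9299); ey = (0.9299,0.3677)
P = B + 1.17·ex + 2.98·ey = (1.0434,-2.0762)

1.04 -2.08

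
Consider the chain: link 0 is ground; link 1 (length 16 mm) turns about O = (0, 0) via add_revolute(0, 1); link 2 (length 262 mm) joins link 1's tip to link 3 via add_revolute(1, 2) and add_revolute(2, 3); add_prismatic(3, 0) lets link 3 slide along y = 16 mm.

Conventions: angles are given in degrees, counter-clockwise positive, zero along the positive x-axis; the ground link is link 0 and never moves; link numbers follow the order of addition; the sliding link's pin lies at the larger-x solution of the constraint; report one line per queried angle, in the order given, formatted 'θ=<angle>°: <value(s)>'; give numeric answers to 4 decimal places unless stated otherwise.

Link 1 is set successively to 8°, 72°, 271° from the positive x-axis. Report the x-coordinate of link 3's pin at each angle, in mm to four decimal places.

geometry: r = 16 mm, L = 262 mm, e = 16 mm
θ=8°: crank pin P = (r cos θ, r sin θ) = (15.844289, 2.226770)
θ=8°: h = r sin θ − e = 2.226770 − 16 = -13.773230
θ=8°: x = r cos θ + √(L² − h²) = 15.844289 + 261.637723 = 277.482012
θ=72°: crank pin P = (r cos θ, r sin θ) = (4.944272, 15.216904)
θ=72°: h = r sin θ − e = 15.216904 − 16 = -0.783096
θ=72°: x = r cos θ + √(L² − h²) = 4.944272 + 261.998830 = 266.943102
θ=271°: crank pin P = (r cos θ, r sin θ) = (0.279239, -15.997563)
θ=271°: h = r sin θ − e = -15.997563 − 16 = -31.997563
θ=271°: x = r cos θ + √(L² − h²) = 0.279239 + 260.038759 = 260.317997

θ=8°: 277.4820
θ=72°: 266.9431
θ=271°: 260.3180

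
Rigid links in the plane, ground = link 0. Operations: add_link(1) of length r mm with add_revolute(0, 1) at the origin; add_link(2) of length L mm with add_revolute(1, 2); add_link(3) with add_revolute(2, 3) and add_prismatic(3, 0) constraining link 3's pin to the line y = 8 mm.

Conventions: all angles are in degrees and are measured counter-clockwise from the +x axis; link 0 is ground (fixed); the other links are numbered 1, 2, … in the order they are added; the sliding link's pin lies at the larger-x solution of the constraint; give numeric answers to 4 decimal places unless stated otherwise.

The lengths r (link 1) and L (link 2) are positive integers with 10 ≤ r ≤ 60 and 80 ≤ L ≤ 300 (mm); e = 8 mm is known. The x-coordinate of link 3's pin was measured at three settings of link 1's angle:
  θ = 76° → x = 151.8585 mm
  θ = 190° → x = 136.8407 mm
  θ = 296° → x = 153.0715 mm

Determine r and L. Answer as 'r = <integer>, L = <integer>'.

constraint per measurement: (x − r cos θ)² + (r sin θ − e)² = L²
subtracting the θ₁ and θ₂ equations cancels the r² and L² terms:
r = (x₁² − x₂²) / (2[(x₁cos θ₁ + e sin θ₁) − (x₂cos θ₂ + e sin θ₂)]) = 12.0000 → r = 12
L² = (x₁ − r cos θ₁)² + (r sin θ₁ − e)² = 22200.9977 → L = 149.0000 → L = 149
check at θ₃=296°: x = 153.0715 (printed 153.0715) ✓

r = 12, L = 149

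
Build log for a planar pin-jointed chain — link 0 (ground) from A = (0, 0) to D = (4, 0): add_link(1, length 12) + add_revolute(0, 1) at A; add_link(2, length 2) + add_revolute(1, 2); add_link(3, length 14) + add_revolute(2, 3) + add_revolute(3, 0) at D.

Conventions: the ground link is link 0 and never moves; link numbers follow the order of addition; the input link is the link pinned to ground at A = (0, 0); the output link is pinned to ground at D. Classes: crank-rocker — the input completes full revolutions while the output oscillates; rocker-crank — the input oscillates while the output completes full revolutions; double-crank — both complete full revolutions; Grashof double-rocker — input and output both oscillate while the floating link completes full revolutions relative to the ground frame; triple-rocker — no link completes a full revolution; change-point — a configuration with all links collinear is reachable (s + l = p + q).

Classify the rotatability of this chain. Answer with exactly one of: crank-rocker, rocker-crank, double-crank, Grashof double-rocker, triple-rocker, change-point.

lengths: ground=4, input=12, coupler=2, output=14
sorted: s=2 (shortest), l=14 (longest), p+q=16
s + l = 16 vs p + q = 16
s + l = p + q → change-point (collinear configuration reachable)

change-point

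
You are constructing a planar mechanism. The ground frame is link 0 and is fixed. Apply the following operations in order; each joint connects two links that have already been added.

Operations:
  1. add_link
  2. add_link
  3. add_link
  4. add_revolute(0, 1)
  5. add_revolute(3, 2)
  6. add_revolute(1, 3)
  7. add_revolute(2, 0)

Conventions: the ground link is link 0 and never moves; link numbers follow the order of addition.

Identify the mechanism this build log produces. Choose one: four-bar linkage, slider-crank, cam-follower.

links: 4 (incl. ground); joints: 4 revolute, 0 prismatic, 0 higher (cam) pair, forming one closed loop
4 links in a single 4R loop → four-bar linkage

four-bar linkage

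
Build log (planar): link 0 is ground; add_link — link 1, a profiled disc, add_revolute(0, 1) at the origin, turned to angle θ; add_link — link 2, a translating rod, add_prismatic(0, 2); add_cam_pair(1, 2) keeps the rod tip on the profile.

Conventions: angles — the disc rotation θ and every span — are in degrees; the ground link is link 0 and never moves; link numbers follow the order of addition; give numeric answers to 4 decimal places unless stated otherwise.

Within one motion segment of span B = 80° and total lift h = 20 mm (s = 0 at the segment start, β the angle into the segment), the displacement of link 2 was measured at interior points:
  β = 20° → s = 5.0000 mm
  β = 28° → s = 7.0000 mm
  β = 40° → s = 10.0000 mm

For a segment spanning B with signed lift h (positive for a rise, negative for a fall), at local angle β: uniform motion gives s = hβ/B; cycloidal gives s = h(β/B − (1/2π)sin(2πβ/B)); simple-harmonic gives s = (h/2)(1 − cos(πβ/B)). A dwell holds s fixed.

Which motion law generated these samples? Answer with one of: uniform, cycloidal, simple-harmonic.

candidates at β/B = r: uniform s = h·r (linear in β); cycloidal s = h·(r − sin(2πr)/(2π)); simple-harmonic s = (h/2)(1 − cos(πr))
β=20°: printed 5.0000 | uniform 5.0000, cycloidal 1.8169, simple-harmonic 2.9289
β=28°: printed 7.0000 | uniform 7.0000, cycloidal 4.4248, simple-harmonic 5.4601
β=40°: printed 10.0000 | uniform 10.0000, cycloidal 10.0000, simple-harmonic 10.0000
only one law matches every sample → uniform

uniform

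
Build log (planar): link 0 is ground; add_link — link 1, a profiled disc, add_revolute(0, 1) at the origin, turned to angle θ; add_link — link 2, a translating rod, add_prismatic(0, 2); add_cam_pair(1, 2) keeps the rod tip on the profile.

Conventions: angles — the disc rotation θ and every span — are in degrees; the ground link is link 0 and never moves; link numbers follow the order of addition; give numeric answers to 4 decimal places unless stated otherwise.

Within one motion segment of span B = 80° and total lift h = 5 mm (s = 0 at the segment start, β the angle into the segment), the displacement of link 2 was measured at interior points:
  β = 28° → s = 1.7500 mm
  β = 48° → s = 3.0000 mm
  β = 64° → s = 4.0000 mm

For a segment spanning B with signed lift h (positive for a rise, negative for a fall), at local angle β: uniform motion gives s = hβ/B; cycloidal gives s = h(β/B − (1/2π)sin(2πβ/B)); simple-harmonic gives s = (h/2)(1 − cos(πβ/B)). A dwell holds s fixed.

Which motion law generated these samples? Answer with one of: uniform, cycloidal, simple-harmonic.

candidates at β/B = r: uniform s = h·r (linear in β); cycloidal s = h·(r − sin(2πr)/(2π)); simple-harmonic s = (h/2)(1 − cos(πr))
β=28°: printed 1.7500 | uniform 1.7500, cycloidal 1.1062, simple-harmonic 1.3650
β=48°: printed 3.0000 | uniform 3.0000, cycloidal 3.4677, simple-harmonic 3.2725
β=64°: printed 4.0000 | uniform 4.0000, cycloidal 4.7568, simple-harmonic 4.5225
only one law matches every sample → uniform

uniform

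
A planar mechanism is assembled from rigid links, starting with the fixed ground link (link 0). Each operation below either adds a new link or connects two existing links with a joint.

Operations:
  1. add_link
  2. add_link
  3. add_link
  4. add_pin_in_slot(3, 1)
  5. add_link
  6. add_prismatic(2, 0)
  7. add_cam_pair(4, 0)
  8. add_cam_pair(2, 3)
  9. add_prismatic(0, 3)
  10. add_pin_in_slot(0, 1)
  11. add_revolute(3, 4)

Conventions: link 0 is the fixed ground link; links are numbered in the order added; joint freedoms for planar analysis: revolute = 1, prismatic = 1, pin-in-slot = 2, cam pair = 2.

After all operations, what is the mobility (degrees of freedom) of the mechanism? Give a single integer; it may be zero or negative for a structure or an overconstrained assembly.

link 0 = ground. State L|J1|J2 = 1|0|0
+link1  2|0|0
+link2  3|0|0
+link3  4|0|0
PS(3,1) f=2→J2  4|0|1
+link4  5|0|1
P(2,0) f=1→J1  5|1|1
C(4,0) f=2→J2  5|1|2
C(2,3) f=2→J2  5|1|3
P(0,3) f=1→J1  5|2|3
PS(0,1) f=2→J2  5|2|4
R(3,4) f=1→J1  5|3|4
M = 3(5−1)−2·3−4 = 12−6−4 = 2

M = 2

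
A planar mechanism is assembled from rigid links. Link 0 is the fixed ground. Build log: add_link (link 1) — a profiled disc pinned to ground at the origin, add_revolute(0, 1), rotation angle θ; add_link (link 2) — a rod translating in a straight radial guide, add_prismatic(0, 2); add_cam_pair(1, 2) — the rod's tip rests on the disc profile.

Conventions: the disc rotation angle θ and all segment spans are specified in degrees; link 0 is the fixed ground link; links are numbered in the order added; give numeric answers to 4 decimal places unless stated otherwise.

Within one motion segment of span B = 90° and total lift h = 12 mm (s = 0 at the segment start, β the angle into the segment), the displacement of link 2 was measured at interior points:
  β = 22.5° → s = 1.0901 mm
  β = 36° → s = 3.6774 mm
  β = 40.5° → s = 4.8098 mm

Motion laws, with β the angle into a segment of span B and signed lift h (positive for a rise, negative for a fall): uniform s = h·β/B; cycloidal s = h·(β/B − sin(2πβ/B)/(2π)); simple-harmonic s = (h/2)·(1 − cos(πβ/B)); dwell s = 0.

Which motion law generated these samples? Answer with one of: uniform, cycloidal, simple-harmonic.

candidates at β/B = r: uniform s = h·r (linear in β); cycloidal s = h·(r − sin(2πr)/(2π)); simple-harmonic s = (h/2)(1 − cos(πr))
β=22.5°: printed 1.0901 | uniform 3.0000, cycloidal 1.0901, simple-harmonic 1.7574
β=36°: printed 3.6774 | uniform 4.8000, cycloidal 3.6774, simple-harmonic 4.1459
β=40.5°: printed 4.8098 | uniform 5.4000, cycloidal 4.8098, simple-harmonic 5.0614
only one law matches every sample → cycloidal

cycloidal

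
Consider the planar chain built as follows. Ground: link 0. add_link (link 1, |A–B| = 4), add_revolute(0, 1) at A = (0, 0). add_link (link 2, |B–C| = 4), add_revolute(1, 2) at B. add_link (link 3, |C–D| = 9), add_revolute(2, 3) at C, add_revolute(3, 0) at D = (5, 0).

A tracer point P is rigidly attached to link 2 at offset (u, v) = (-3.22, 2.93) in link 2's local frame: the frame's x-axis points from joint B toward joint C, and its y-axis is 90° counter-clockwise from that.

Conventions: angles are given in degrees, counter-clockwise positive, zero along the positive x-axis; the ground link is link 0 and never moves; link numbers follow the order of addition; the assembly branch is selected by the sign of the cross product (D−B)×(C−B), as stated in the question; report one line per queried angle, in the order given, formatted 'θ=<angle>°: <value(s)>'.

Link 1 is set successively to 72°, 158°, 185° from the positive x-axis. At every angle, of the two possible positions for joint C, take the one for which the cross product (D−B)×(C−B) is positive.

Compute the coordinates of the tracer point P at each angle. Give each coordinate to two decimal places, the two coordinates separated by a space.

A=(0,0), D=(5.00,0)
θ=72°: B = A + 4.00·(cos72°, sin72°) = (1.2361, 3.8042)
θ=72°: |BD| = 5.3516
θ=72°: circle(B,4.00) ∩ circle(D,9.00): a=-3.3972, h=2.1116
θ=72°:   candidates: C₊=(0.3478,7.7044) cross=11.301; C₋=(-2.6544,4.7340) cross=-11.301
θ=72°:   branch + wants cross > 0 → take C=(0.3478,7.7044) (cross=11.301)
θ=72°: ex = (C−B)/|BC| = (-0.2221,0.9750); ey = (-0.9750,-0.2221)
θ=72°: P = B + -3.22·ex + 2.93·ey = (-0.9057,0.0140)
θ=158°: B = A + 4.00·(cos158°, sin158°) = (-3.7087, 1.4984)
θ=158°: |BD| = 8.8367
θ=158°: circle(B,4.00) ∩ circle(D,9.00): a=0.7405, h=3.9309
θ=158°:   candidates: C₊=(-2.3124,5.2468) cross=34.736; C₋=(-3.6455,-2.5011) cross=-34.736
θ=158°:   branch + wants cross > 0 → take C=(-2.3124,5.2468) (cross=34.736)
θ=158°: ex = (C−B)/|BC| = (0.3491,0.9371); ey = (-0.9371,0.3491)
θ=158°: P = B + -3.22·ex + 2.93·ey = (-7.5785,-0.4962)
θ=185°: B = A + 4.00·(cos185°, sin185°) = (-3.9848, -0.3486)
θ=185°: |BD| = 8.9915
θ=185°: circle(B,4.00) ∩ circle(D,9.00): a=0.8813, h=3.9017
θ=185°:   candidates: C₊=(-3.2555,3.5843) cross=35.082; C₋=(-2.9529,-4.2132) cross=-35.082
θ=185°:   branch + wants cross > 0 → take C=(-3.2555,3.5843) (cross=35.082)
θ=185°: ex = (C−B)/|BC| = (0.1823,0.9832); ey = (-0.9832,0.1823)
θ=185°: P = B + -3.22·ex + 2.93·ey = (-7.4528,-2.9804)

θ=72°: -0.91 0.01
θ=158°: -7.58 -0.50
θ=185°: -7.45 -2.98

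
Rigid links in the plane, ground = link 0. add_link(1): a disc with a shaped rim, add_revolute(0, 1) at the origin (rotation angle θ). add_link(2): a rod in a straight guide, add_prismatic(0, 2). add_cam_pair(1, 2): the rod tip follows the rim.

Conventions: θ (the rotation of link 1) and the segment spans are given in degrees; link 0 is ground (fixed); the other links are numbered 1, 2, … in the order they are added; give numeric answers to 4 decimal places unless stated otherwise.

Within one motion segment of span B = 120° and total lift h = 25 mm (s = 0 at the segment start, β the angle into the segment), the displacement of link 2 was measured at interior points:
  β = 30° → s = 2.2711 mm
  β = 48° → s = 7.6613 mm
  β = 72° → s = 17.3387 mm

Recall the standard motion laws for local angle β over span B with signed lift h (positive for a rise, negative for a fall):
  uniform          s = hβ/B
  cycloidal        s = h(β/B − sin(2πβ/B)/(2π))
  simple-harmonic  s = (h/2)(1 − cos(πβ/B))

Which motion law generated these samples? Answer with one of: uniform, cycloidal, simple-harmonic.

candidates at β/B = r: uniform s = h·r (linear in β); cycloidal s = h·(r − sin(2πr)/(2π)); simple-harmonic s = (h/2)(1 − cos(πr))
β=30°: printed 2.2711 | uniform 6.2500, cycloidal 2.2711, simple-harmonic 3.6612
β=48°: printed 7.6613 | uniform 10.0000, cycloidal 7.6613, simple-harmonic 8.6373
β=72°: printed 17.3387 | uniform 15.0000, cycloidal 17.3387, simple-harmonic 16.3627
only one law matches every sample → cycloidal

cycloidal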